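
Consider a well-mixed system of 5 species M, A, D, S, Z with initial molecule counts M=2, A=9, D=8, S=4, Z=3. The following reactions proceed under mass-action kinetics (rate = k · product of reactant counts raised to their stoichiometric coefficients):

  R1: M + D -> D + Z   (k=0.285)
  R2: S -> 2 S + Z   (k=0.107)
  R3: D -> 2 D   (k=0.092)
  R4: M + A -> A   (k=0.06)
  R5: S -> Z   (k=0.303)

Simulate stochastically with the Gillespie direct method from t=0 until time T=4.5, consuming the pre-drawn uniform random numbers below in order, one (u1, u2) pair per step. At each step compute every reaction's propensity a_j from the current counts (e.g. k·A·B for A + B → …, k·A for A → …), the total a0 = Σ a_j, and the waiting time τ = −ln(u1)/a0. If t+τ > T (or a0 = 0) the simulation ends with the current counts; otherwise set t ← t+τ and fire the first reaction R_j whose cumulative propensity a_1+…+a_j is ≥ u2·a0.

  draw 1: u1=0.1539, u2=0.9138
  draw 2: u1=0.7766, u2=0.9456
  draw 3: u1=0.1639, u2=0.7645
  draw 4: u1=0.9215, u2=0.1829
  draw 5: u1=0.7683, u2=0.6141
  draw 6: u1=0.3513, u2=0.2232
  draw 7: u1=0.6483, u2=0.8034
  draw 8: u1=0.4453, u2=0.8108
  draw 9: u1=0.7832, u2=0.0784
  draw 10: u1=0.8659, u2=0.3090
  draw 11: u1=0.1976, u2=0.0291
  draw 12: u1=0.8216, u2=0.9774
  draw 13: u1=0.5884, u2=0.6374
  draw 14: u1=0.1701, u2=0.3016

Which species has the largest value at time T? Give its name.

Dominant species at T: D

t=0.000: M=2 A=9 D=8 S=4 Z=3
Draw 1: a1=4.560, a2=0.428, a3=0.736, a4=1.080, a5=1.212, a0=8.016; τ=−ln(0.1539)/8.016=0.233 → t=0.233; u2·a0=0.9138·8.016=7.325; a1+…+a4=6.804 < 7.325 ≤ a1+…+a5=8.016 → R5 fires; M=2 A=9 D=8 S=3 Z=4
Draw 2: a1=4.560, a2=0.321, a3=0.736, a4=1.080, a5=0.909, a0=7.606; τ=−ln(0.7766)/7.606=0.033 → t=0.267; u2·a0=0.9456·7.606=7.192; a1+…+a4=6.697 < 7.192 ≤ a1+…+a5=7.606 → R5 fires; M=2 A=9 D=8 S=2 Z=5
Draw 3: a1=4.560, a2=0.214, a3=0.736, a4=1.080, a5=0.606, a0=7.196; τ=−ln(0.1639)/7.196=0.251 → t=0.518; u2·a0=0.7645·7.196=5.501; a1+a2=4.774 < 5.501 ≤ a1+…+a3=5.510 → R3 fires; M=2 A=9 D=9 S=2 Z=5
Draw 4: a1=5.130, a2=0.214, a3=0.828, a4=1.080, a5=0.606, a0=7.858; τ=−ln(0.9215)/7.858=0.010 → t=0.528; u2·a0=0.1829·7.858=1.437 ≤ a1=5.130 → R1 fires; M=1 A=9 D=9 S=2 Z=6
Draw 5: a1=2.565, a2=0.214, a3=0.828, a4=0.540, a5=0.606, a0=4.753; τ=−ln(0.7683)/4.753=0.055 → t=0.584; u2·a0=0.6141·4.753=2.919; a1+a2=2.779 < 2.919 ≤ a1+…+a3=3.607 → R3 fires; M=1 A=9 D=10 S=2 Z=6
Draw 6: a1=2.850, a2=0.214, a3=0.920, a4=0.540, a5=0.606, a0=5.130; τ=−ln(0.3513)/5.130=0.204 → t=0.788; u2·a0=0.2232·5.130=1.145 ≤ a1=2.850 → R1 fires; M=0 A=9 D=10 S=2 Z=7
Draw 7: a1=0.000, a2=0.214, a3=0.920, a4=0.000, a5=0.606, a0=1.740; τ=−ln(0.6483)/1.740=0.249 → t=1.037; u2·a0=0.8034·1.740=1.398; a1+…+a4=1.134 < 1.398 ≤ a1+…+a5=1.740 → R5 fires; M=0 A=9 D=10 S=1 Z=8
Draw 8: a1=0.000, a2=0.107, a3=0.920, a4=0.000, a5=0.303, a0=1.330; τ=−ln(0.4453)/1.330=0.608 → t=1.645; u2·a0=0.8108·1.330=1.078; a1+…+a4=1.027 < 1.078 ≤ a1+…+a5=1.330 → R5 fires; M=0 A=9 D=10 S=0 Z=9
Draw 9: a1=0.000, a2=0.000, a3=0.920, a4=0.000, a5=0.000, a0=0.920; τ=−ln(0.7832)/0.920=0.266 → t=1.911; u2·a0=0.0784·0.920=0.072; a1+a2=0.000 < 0.072 ≤ a1+…+a3=0.920 → R3 fires; M=0 A=9 D=11 S=0 Z=9
Draw 10: a1=0.000, a2=0.000, a3=1.012, a4=0.000, a5=0.000, a0=1.012; τ=−ln(0.8659)/1.012=0.142 → t=2.053; u2·a0=0.3090·1.012=0.313; a1+a2=0.000 < 0.313 ≤ a1+…+a3=1.012 → R3 fires; M=0 A=9 D=12 S=0 Z=9
Draw 11: a1=0.000, a2=0.000, a3=1.104, a4=0.000, a5=0.000, a0=1.104; τ=−ln(0.1976)/1.104=1.469 → t=3.522; u2·a0=0.0291·1.104=0.032; a1+a2=0.000 < 0.032 ≤ a1+…+a3=1.104 → R3 fires; M=0 A=9 D=13 S=0 Z=9
Draw 12: a1=0.000, a2=0.000, a3=1.196, a4=0.000, a5=0.000, a0=1.196; τ=−ln(0.8216)/1.196=0.164 → t=3.686; u2·a0=0.9774·1.196=1.169; a1+a2=0.000 < 1.169 ≤ a1+…+a3=1.196 → R3 fires; M=0 A=9 D=14 S=0 Z=9
Draw 13: a1=0.000, a2=0.000, a3=1.288, a4=0.000, a5=0.000, a0=1.288; τ=−ln(0.5884)/1.288=0.412 → t=4.098; u2·a0=0.6374·1.288=0.821; a1+a2=0.000 < 0.821 ≤ a1+…+a3=1.288 → R3 fires; M=0 A=9 D=15 S=0 Z=9
Draw 14: a1=0.000, a2=0.000, a3=1.380, a4=0.000, a5=0.000, a0=1.380; τ=−ln(0.1701)/1.380=1.284 → t=5.381 > T=4.5: stop.
At T=4.5: M=0 A=9 D=15 S=0 Z=9; the largest is D.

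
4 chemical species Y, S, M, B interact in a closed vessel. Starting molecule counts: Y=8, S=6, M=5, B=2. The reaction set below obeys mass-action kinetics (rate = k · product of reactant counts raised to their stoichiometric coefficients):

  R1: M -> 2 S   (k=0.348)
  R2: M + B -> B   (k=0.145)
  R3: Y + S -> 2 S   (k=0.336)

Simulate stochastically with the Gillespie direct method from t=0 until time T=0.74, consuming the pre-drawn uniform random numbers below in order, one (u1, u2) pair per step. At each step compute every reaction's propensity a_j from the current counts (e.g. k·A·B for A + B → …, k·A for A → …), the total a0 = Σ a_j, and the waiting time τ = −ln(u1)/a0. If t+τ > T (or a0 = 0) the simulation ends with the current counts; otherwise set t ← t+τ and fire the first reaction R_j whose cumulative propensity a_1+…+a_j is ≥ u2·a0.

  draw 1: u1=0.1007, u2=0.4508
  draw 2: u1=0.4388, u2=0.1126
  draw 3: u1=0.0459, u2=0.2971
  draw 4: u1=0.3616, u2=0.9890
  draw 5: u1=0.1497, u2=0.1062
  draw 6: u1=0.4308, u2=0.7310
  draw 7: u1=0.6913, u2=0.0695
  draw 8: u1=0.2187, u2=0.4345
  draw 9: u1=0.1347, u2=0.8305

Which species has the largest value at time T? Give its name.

Dominant species at T: S

t=0.000: Y=8 S=6 M=5 B=2
Draw 1: a1=1.740, a2=1.450, a3=16.128, a0=19.318; τ=−ln(0.1007)/19.318=0.119 → t=0.119; u2·a0=0.4508·19.318=8.709; a1+a2=3.190 < 8.709 ≤ a1+…+a3=19.318 → R3 fires; Y=7 S=7 M=5 B=2
Draw 2: a1=1.740, a2=1.450, a3=16.464, a0=19.654; τ=−ln(0.4388)/19.654=0.042 → t=0.161; u2·a0=0.1126·19.654=2.213; a1=1.740 < 2.213 ≤ a1+a2=3.190 → R2 fires; Y=7 S=7 M=4 B=2
Draw 3: a1=1.392, a2=1.160, a3=16.464, a0=19.016; τ=−ln(0.0459)/19.016=0.162 → t=0.323; u2·a0=0.2971·19.016=5.650; a1+a2=2.552 < 5.650 ≤ a1+…+a3=19.016 → R3 fires; Y=6 S=8 M=4 B=2
Draw 4: a1=1.392, a2=1.160, a3=16.128, a0=18.680; τ=−ln(0.3616)/18.680=0.054 → t=0.377; u2·a0=0.9890·18.680=18.475; a1+a2=2.552 < 18.475 ≤ a1+…+a3=18.680 → R3 fires; Y=5 S=9 M=4 B=2
Draw 5: a1=1.392, a2=1.160, a3=15.120, a0=17.672; τ=−ln(0.1497)/17.672=0.107 → t=0.485; u2·a0=0.1062·17.672=1.877; a1=1.392 < 1.877 ≤ a1+a2=2.552 → R2 fires; Y=5 S=9 M=3 B=2
Draw 6: a1=1.044, a2=0.870, a3=15.120, a0=17.034; τ=−ln(0.4308)/17.034=0.049 → t=0.534; u2·a0=0.7310·17.034=12.452; a1+a2=1.914 < 12.452 ≤ a1+…+a3=17.034 → R3 fires; Y=4 S=10 M=3 B=2
Draw 7: a1=1.044, a2=0.870, a3=13.440, a0=15.354; τ=−ln(0.6913)/15.354=0.024 → t=0.558; u2·a0=0.0695·15.354=1.067; a1=1.044 < 1.067 ≤ a1+a2=1.914 → R2 fires; Y=4 S=10 M=2 B=2
Draw 8: a1=0.696, a2=0.580, a3=13.440, a0=14.716; τ=−ln(0.2187)/14.716=0.103 → t=0.661; u2·a0=0.4345·14.716=6.394; a1+a2=1.276 < 6.394 ≤ a1+…+a3=14.716 → R3 fires; Y=3 S=11 M=2 B=2
Draw 9: a1=0.696, a2=0.580, a3=11.088, a0=12.364; τ=−ln(0.1347)/12.364=0.162 → t=0.824 > T=0.74: stop.
At T=0.74: Y=3 S=11 M=2 B=2; the largest is S.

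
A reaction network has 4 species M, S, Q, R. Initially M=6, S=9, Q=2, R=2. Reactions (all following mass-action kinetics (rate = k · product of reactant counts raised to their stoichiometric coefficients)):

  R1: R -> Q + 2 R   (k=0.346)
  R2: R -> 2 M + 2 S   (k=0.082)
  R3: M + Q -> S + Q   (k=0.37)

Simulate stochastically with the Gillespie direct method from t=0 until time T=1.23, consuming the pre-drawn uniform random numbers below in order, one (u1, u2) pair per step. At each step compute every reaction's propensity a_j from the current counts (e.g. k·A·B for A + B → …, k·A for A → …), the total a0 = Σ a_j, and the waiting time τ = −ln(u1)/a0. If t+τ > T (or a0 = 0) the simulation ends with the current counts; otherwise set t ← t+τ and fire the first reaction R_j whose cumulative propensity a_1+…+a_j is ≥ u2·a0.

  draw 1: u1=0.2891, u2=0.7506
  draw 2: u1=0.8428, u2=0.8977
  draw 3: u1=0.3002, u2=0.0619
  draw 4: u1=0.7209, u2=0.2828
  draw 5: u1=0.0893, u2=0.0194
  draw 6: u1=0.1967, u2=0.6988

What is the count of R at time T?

R at T = 4

t=0.000: M=6 S=9 Q=2 R=2
Draw 1: a1=0.692, a2=0.164, a3=4.440, a0=5.296; τ=−ln(0.2891)/5.296=0.234 → t=0.234; u2·a0=0.7506·5.296=3.975; a1+a2=0.856 < 3.975 ≤ a1+…+a3=5.296 → R3 fires; M=5 S=10 Q=2 R=2
Draw 2: a1=0.692, a2=0.164, a3=3.700, a0=4.556; τ=−ln(0.8428)/4.556=0.038 → t=0.272; u2·a0=0.8977·4.556=4.090; a1+a2=0.856 < 4.090 ≤ a1+…+a3=4.556 → R3 fires; M=4 S=11 Q=2 R=2
Draw 3: a1=0.692, a2=0.164, a3=2.960, a0=3.816; τ=−ln(0.3002)/3.816=0.315 → t=0.587; u2·a0=0.0619·3.816=0.236 ≤ a1=0.692 → R1 fires; M=4 S=11 Q=3 R=3
Draw 4: a1=1.038, a2=0.246, a3=4.440, a0=5.724; τ=−ln(0.7209)/5.724=0.057 → t=0.644; u2·a0=0.2828·5.724=1.619; a1+a2=1.284 < 1.619 ≤ a1+…+a3=5.724 → R3 fires; M=3 S=12 Q=3 R=3
Draw 5: a1=1.038, a2=0.246, a3=3.330, a0=4.614; τ=−ln(0.0893)/4.614=0.524 → t=1.168; u2·a0=0.0194·4.614=0.090 ≤ a1=1.038 → R1 fires; M=3 S=12 Q=4 R=4
Draw 6: a1=1.384, a2=0.328, a3=4.440, a0=6.152; τ=−ln(0.1967)/6.152=0.264 → t=1.432 > T=1.23: stop.
Read off R at T=1.23: 4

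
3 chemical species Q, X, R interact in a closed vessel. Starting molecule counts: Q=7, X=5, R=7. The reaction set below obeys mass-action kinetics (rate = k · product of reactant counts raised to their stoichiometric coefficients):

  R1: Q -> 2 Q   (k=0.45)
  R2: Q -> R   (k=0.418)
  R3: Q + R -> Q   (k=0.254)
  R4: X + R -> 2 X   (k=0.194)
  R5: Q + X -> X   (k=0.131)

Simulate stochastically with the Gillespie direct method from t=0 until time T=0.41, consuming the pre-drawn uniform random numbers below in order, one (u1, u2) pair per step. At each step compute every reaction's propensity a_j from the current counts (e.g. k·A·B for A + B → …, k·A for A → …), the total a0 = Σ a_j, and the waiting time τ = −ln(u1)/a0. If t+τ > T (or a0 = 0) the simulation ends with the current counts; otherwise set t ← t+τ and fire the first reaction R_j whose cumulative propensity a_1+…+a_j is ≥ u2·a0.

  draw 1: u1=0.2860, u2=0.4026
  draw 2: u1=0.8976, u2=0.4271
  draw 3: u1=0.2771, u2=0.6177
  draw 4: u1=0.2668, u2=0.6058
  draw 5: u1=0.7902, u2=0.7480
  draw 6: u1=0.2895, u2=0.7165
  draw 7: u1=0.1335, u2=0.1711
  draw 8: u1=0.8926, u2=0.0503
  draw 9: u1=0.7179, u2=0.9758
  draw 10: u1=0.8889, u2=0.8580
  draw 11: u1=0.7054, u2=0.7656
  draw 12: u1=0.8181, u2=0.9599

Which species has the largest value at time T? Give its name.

Dominant species at T: X

t=0.000: Q=7 X=5 R=7
Draw 1: a1=3.150, a2=2.926, a3=12.446, a4=6.790, a5=4.585, a0=29.897; τ=−ln(0.2860)/29.897=0.042 → t=0.042; u2·a0=0.4026·29.897=12.037; a1+a2=6.076 < 12.037 ≤ a1+…+a3=18.522 → R3 fires; Q=7 X=5 R=6
Draw 2: a1=3.150, a2=2.926, a3=10.668, a4=5.820, a5=4.585, a0=27.149; τ=−ln(0.8976)/27.149=0.004 → t=0.046; u2·a0=0.4271·27.149=11.595; a1+a2=6.076 < 11.595 ≤ a1+…+a3=16.744 → R3 fires; Q=7 X=5 R=5
Draw 3: a1=3.150, a2=2.926, a3=8.890, a4=4.850, a5=4.585, a0=24.401; τ=−ln(0.2771)/24.401=0.053 → t=0.098; u2·a0=0.6177·24.401=15.072; a1+…+a3=14.966 < 15.072 ≤ a1+…+a4=19.816 → R4 fires; Q=7 X=6 R=4
Draw 4: a1=3.150, a2=2.926, a3=7.112, a4=4.656, a5=5.502, a0=23.346; τ=−ln(0.2668)/23.346=0.057 → t=0.155; u2·a0=0.6058·23.346=14.143; a1+…+a3=13.188 < 14.143 ≤ a1+…+a4=17.844 → R4 fires; Q=7 X=7 R=3
Draw 5: a1=3.150, a2=2.926, a3=5.334, a4=4.074, a5=6.419, a0=21.903; τ=−ln(0.7902)/21.903=0.011 → t=0.166; u2·a0=0.7480·21.903=16.383; a1+…+a4=15.484 < 16.383 ≤ a1+…+a5=21.903 → R5 fires; Q=6 X=7 R=3
Draw 6: a1=2.700, a2=2.508, a3=4.572, a4=4.074, a5=5.502, a0=19.356; τ=−ln(0.2895)/19.356=0.064 → t=0.230; u2·a0=0.7165·19.356=13.869; a1+…+a4=13.854 < 13.869 ≤ a1+…+a5=19.356 → R5 fires; Q=5 X=7 R=3
Draw 7: a1=2.250, a2=2.090, a3=3.810, a4=4.074, a5=4.585, a0=16.809; τ=−ln(0.1335)/16.809=0.120 → t=0.350; u2·a0=0.1711·16.809=2.876; a1=2.250 < 2.876 ≤ a1+a2=4.340 → R2 fires; Q=4 X=7 R=4
Draw 8: a1=1.800, a2=1.672, a3=4.064, a4=5.432, a5=3.668, a0=16.636; τ=−ln(0.8926)/16.636=0.007 → t=0.356; u2·a0=0.0503·16.636=0.837 ≤ a1=1.800 → R1 fires; Q=5 X=7 R=4
Draw 9: a1=2.250, a2=2.090, a3=5.080, a4=5.432, a5=4.585, a0=19.437; τ=−ln(0.7179)/19.437=0.017 → t=0.374; u2·a0=0.9758·19.437=18.967; a1+…+a4=14.852 < 18.967 ≤ a1+…+a5=19.437 → R5 fires; Q=4 X=7 R=4
Draw 10: a1=1.800, a2=1.672, a3=4.064, a4=5.432, a5=3.668, a0=16.636; τ=−ln(0.8889)/16.636=0.007 → t=0.381; u2·a0=0.8580·16.636=14.274; a1+…+a4=12.968 < 14.274 ≤ a1+…+a5=16.636 → R5 fires; Q=3 X=7 R=4
Draw 11: a1=1.350, a2=1.254, a3=3.048, a4=5.432, a5=2.751, a0=13.835; τ=−ln(0.7054)/13.835=0.025 → t=0.406; u2·a0=0.7656·13.835=10.592; a1+…+a3=5.652 < 10.592 ≤ a1+…+a4=11.084 → R4 fires; Q=3 X=8 R=3
Draw 12: a1=1.350, a2=1.254, a3=2.286, a4=4.656, a5=3.144, a0=12.690; τ=−ln(0.8181)/12.690=0.016 → t=0.422 > T=0.41: stop.
At T=0.41: Q=3 X=8 R=3; the largest is X.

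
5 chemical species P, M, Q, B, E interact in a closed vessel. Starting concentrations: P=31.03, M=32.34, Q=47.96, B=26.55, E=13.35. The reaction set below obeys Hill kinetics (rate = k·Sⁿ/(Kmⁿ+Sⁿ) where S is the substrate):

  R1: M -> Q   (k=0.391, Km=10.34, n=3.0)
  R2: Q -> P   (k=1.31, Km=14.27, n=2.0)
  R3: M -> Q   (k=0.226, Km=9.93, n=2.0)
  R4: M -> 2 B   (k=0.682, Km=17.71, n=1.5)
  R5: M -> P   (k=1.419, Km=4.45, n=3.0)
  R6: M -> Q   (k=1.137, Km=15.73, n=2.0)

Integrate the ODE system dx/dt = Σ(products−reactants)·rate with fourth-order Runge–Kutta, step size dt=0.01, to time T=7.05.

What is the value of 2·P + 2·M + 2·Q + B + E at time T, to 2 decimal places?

Check how each reaction changes W = 2·P + 2·M + 2·Q + B + E (weight of products minus weight of reactants):
R1: M -> Q: (2·1) − (2·1) = 2 − 2 = 0
R2: Q -> P: (2·1) − (2·1) = 2 − 2 = 0
R3: M -> Q: (2·1) − (2·1) = 2 − 2 = 0
R4: M -> 2 B: (1·2) − (2·1) = 2 − 2 = 0
R5: M -> P: (2·1) − (2·1) = 2 − 2 = 0
R6: M -> Q: (2·1) − (2·1) = 2 − 2 = 0
Every reaction leaves W unchanged, so W is conserved and no simulation is needed: W(T) = W(0) = 2·31.03 + 2·32.34 + 2·47.96 + 26.55 + 13.35 = 262.56

Value at T = 262.56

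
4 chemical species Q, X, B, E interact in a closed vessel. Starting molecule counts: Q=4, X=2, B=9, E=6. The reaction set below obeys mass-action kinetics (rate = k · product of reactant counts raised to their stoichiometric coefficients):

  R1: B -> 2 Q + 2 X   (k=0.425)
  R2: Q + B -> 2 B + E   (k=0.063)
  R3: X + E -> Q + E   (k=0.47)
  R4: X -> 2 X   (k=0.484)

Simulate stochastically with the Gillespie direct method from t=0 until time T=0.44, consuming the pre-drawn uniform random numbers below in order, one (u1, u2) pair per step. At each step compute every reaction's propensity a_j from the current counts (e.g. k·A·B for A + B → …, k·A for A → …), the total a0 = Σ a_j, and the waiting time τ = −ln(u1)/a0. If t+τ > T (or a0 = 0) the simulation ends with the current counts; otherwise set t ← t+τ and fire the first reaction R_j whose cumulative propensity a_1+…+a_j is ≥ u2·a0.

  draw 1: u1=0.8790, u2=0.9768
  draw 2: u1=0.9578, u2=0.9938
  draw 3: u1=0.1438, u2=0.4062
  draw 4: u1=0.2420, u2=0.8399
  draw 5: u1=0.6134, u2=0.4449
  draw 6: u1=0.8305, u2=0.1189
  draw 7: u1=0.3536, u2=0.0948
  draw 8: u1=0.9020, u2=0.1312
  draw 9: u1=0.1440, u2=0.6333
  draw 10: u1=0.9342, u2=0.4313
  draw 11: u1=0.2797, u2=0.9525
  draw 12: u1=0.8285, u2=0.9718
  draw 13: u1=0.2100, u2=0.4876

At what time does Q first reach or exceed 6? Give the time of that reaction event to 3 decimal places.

t=0.000: Q=4 X=2 B=9 E=6
Draw 1: a1=3.825, a2=2.268, a3=5.640, a4=0.968, a0=12.701; τ=−ln(0.8790)/12.701=0.010 → t=0.010; u2·a0=0.9768·12.701=12.406; a1+…+a3=11.733 < 12.406 ≤ a1+…+a4=12.701 → R4 fires; Q=4 X=3 B=9 E=6
Draw 2: a1=3.825, a2=2.268, a3=8.460, a4=1.452, a0=16.005; τ=−ln(0.9578)/16.005=0.003 → t=0.013; u2·a0=0.9938·16.005=15.906; a1+…+a3=14.553 < 15.906 ≤ a1+…+a4=16.005 → R4 fires; Q=4 X=4 B=9 E=6
Draw 3: a1=3.825, a2=2.268, a3=11.280, a4=1.936, a0=19.309; τ=−ln(0.1438)/19.309=0.100 → t=0.113; u2·a0=0.4062·19.309=7.843; a1+a2=6.093 < 7.843 ≤ a1+…+a3=17.373 → R3 fires; Q=5 X=3 B=9 E=6
Draw 4: a1=3.825, a2=2.835, a3=8.460, a4=1.452, a0=16.572; τ=−ln(0.2420)/16.572=0.086 → t=0.199; u2·a0=0.8399·16.572=13.919; a1+a2=6.660 < 13.919 ≤ a1+…+a3=15.120 → R3 fires; Q=6 X=2 B=9 E=6
Draw 5: a1=3.825, a2=3.402, a3=5.640, a4=0.968, a0=13.835; τ=−ln(0.6134)/13.835=0.035 → t=0.234; u2·a0=0.4449·13.835=6.155; a1=3.825 < 6.155 ≤ a1+a2=7.227 → R2 fires; Q=5 X=2 B=10 E=7
Draw 6: a1=4.250, a2=3.150, a3=6.580, a4=0.968, a0=14.948; τ=−ln(0.8305)/14.948=0.012 → t=0.247; u2·a0=0.1189·14.948=1.777 ≤ a1=4.250 → R1 fires; Q=7 X=4 B=9 E=7
Draw 7: a1=3.825, a2=3.969, a3=13.160, a4=1.936, a0=22.890; τ=−ln(0.3536)/22.890=0.045 → t=0.292; u2·a0=0.0948·22.890=2.170 ≤ a1=3.825 → R1 fires; Q=9 X=6 B=8 E=7
Draw 8: a1=3.400, a2=4.536, a3=19.740, a4=2.904, a0=30.580; τ=−ln(0.9020)/30.580=0.003 → t=0.295; u2·a0=0.1312·30.580=4.012; a1=3.400 < 4.012 ≤ a1+a2=7.936 → R2 fires; Q=8 X=6 B=9 E=8
Draw 9: a1=3.825, a2=4.536, a3=22.560, a4=2.904, a0=33.825; τ=−ln(0.1440)/33.825=0.057 → t=0.353; u2·a0=0.6333·33.825=21.421; a1+a2=8.361 < 21.421 ≤ a1+…+a3=30.921 → R3 fires; Q=9 X=5 B=9 E=8
Draw 10: a1=3.825, a2=5.103, a3=18.800, a4=2.420, a0=30.148; τ=−ln(0.9342)/30.148=0.002 → t=0.355; u2·a0=0.4313·30.148=13.003; a1+a2=8.928 < 13.003 ≤ a1+…+a3=27.728 → R3 fires; Q=10 X=4 B=9 E=8
Draw 11: a1=3.825, a2=5.670, a3=15.040, a4=1.936, a0=26.471; τ=−ln(0.2797)/26.471=0.048 → t=0.403; u2·a0=0.9525·26.471=25.214; a1+…+a3=24.535 < 25.214 ≤ a1+…+a4=26.471 → R4 fires; Q=10 X=5 B=9 E=8
Draw 12: a1=3.825, a2=5.670, a3=18.800, a4=2.420, a0=30.715; τ=−ln(0.8285)/30.715=0.006 → t=0.409; u2·a0=0.9718·30.715=29.849; a1+…+a3=28.295 < 29.849 ≤ a1+…+a4=30.715 → R4 fires; Q=10 X=6 B=9 E=8
Draw 13: a1=3.825, a2=5.670, a3=22.560, a4=2.904, a0=34.959; τ=−ln(0.2100)/34.959=0.045 → t=0.454 > T=0.44: stop.
Q first becomes ≥ 6 when it reaches 6 at the event at t=0.199.

Threshold first reached at t = 0.199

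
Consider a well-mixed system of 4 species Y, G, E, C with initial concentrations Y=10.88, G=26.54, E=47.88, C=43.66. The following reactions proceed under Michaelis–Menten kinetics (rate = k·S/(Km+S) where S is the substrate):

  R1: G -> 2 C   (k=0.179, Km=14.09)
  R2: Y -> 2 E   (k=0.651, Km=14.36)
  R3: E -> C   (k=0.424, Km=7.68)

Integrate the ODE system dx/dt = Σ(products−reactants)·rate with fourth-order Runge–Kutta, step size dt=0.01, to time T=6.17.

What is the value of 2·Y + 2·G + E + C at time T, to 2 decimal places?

Check how each reaction changes W = 2·Y + 2·G + E + C (weight of products minus weight of reactants):
R1: G -> 2 C: (1·2) − (2·1) = 2 − 2 = 0
R2: Y -> 2 E: (1·2) − (2·1) = 2 − 2 = 0
R3: E -> C: (1·1) − (1·1) = 1 − 1 = 0
Every reaction leaves W unchanged, so W is conserved and no simulation is needed: W(T) = W(0) = 2·10.88 + 2·26.54 + 47.88 + 43.66 = 166.38

Value at T = 166.38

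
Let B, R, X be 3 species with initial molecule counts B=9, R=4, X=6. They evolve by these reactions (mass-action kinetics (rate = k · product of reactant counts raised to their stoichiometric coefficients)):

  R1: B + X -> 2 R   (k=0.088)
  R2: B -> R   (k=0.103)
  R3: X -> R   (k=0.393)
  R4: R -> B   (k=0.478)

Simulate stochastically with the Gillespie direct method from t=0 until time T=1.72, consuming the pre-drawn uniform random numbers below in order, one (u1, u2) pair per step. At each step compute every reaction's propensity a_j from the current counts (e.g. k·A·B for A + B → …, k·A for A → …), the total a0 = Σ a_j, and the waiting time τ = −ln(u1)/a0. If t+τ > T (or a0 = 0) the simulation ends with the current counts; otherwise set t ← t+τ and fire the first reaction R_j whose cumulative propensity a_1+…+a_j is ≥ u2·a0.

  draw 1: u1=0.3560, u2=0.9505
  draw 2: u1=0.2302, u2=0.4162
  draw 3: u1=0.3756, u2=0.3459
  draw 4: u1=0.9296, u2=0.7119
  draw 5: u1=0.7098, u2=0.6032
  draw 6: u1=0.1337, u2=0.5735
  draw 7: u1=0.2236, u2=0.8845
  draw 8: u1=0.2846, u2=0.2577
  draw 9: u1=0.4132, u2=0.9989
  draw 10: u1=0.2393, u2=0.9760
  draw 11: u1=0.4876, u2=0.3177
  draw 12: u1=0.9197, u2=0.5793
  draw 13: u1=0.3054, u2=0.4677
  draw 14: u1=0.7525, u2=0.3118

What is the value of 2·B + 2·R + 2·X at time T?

Check how each reaction changes W = 2·B + 2·R + 2·X (weight of products minus weight of reactants):
R1: B + X -> 2 R: (2·2) − (2·1 + 2·1) = 4 − 4 = 0
R2: B -> R: (2·1) − (2·1) = 2 − 2 = 0
R3: X -> R: (2·1) − (2·1) = 2 − 2 = 0
R4: R -> B: (2·1) − (2·1) = 2 − 2 = 0
Every reaction leaves W unchanged, so W is conserved and no simulation is needed: W(T) = W(0) = 2·9 + 2·4 + 2·6 = 38

Value at T = 38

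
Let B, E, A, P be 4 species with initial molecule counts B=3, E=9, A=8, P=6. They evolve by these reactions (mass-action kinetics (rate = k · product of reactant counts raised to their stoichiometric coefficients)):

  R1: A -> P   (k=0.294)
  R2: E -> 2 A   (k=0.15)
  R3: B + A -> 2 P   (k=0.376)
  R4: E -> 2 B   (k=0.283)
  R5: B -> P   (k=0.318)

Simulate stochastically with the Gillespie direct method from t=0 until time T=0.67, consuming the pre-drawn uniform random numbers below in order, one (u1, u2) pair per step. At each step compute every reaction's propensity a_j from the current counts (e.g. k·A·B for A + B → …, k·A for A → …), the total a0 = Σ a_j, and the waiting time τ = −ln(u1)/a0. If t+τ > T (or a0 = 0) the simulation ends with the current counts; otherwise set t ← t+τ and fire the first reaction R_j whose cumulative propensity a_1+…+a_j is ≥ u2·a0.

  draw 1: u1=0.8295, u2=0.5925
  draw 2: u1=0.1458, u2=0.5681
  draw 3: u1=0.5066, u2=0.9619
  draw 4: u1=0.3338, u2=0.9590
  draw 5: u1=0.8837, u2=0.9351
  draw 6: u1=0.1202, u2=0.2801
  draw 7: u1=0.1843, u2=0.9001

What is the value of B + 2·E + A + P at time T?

Value at T = 35

Check how each reaction changes W = B + 2·E + A + P (weight of products minus weight of reactants):
R1: A -> P: (1·1) − (1·1) = 1 − 1 = 0
R2: E -> 2 A: (1·2) − (2·1) = 2 − 2 = 0
R3: B + A -> 2 P: (1·2) − (1·1 + 1·1) = 2 − 2 = 0
R4: E -> 2 B: (1·2) − (2·1) = 2 − 2 = 0
R5: B -> P: (1·1) − (1·1) = 1 − 1 = 0
Every reaction leaves W unchanged, so W is conserved and no simulation is needed: W(T) = W(0) = 3 + 2·9 + 8 + 6 = 35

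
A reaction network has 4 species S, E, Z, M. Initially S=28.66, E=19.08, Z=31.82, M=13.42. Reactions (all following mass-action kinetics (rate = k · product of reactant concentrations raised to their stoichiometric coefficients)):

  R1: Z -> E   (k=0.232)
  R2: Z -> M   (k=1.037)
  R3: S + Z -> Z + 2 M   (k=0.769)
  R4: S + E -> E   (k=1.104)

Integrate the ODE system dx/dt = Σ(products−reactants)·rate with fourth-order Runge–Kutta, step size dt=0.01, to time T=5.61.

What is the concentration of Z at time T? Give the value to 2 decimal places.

RK4 with dt=0.01: 561 steps to T=5.61. Trajectory (selected grid times):
t=0.00: S=28.66 E=19.08 Z=31.82 M=13.42
t=0.62: S=0.00 E=22.25 Z=14.49 M=57.87
t=1.25: S=0.00 E=23.71 Z=6.51 M=64.38
t=1.87: S=0.00 E=24.36 Z=2.97 M=67.28
t=2.49: S=0.00 E=24.65 Z=1.35 M=68.60
t=3.12: S=0.00 E=24.79 Z=0.61 M=69.21
t=3.74: S=0.00 E=24.85 Z=0.28 M=69.48
t=4.36: S=0.00 E=24.87 Z=0.13 M=69.60
t=4.99: S=0.00 E=24.89 Z=0.06 M=69.66
t=5.61: S=0.00 E=24.89 Z=0.03 M=69.68
Read off Z at T=5.61: 0.03

Z at T = 0.03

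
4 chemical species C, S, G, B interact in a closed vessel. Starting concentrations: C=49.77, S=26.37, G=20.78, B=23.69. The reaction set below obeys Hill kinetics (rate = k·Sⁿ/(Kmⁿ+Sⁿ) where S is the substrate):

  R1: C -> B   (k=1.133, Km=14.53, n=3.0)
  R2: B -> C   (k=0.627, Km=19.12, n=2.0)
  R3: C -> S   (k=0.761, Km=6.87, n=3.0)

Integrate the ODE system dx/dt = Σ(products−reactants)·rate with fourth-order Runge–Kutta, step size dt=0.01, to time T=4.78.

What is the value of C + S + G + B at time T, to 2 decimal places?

Value at T = 120.61

Check how each reaction changes W = C + S + G + B (weight of products minus weight of reactants):
R1: C -> B: (1·1) − (1·1) = 1 − 1 = 0
R2: B -> C: (1·1) − (1·1) = 1 − 1 = 0
R3: C -> S: (1·1) − (1·1) = 1 − 1 = 0
Every reaction leaves W unchanged, so W is conserved and no simulation is needed: W(T) = W(0) = 49.77 + 26.37 + 20.78 + 23.69 = 120.61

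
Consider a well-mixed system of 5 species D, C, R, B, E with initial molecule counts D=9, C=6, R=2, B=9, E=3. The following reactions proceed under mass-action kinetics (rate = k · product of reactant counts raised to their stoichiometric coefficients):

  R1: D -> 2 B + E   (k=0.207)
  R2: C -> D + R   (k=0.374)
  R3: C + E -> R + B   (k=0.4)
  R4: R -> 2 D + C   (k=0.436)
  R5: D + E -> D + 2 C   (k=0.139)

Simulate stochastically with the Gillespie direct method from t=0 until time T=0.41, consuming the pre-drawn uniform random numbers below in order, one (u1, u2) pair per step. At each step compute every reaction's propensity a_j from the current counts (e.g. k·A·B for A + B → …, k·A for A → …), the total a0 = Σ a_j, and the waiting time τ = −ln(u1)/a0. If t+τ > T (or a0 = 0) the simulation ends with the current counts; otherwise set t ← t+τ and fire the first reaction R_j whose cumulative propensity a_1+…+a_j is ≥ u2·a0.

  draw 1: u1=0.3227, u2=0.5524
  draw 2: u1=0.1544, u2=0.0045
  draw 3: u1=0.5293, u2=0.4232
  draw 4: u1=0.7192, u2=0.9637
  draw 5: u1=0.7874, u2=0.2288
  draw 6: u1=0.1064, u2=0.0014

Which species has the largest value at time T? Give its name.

Dominant species at T: B

t=0.000: D=9 C=6 R=2 B=9 E=3
Draw 1: a1=1.863, a2=2.244, a3=7.200, a4=0.872, a5=3.753, a0=15.932; τ=−ln(0.3227)/15.932=0.071 → t=0.071; u2·a0=0.5524·15.932=8.801; a1+a2=4.107 < 8.801 ≤ a1+…+a3=11.307 → R3 fires; D=9 C=5 R=3 B=10 E=2
Draw 2: a1=1.863, a2=1.870, a3=4.000, a4=1.308, a5=2.502, a0=11.543; τ=−ln(0.1544)/11.543=0.162 → t=0.233; u2·a0=0.0045·11.543=0.052 ≤ a1=1.863 → R1 fires; D=8 C=5 R=3 B=12 E=3
Draw 3: a1=1.656, a2=1.870, a3=6.000, a4=1.308, a5=3.336, a0=14.170; τ=−ln(0.5293)/14.170=0.045 → t=0.278; u2·a0=0.4232·14.170=5.997; a1+a2=3.526 < 5.997 ≤ a1+…+a3=9.526 → R3 fires; D=8 C=4 R=4 B=13 E=2
Draw 4: a1=1.656, a2=1.496, a3=3.200, a4=1.744, a5=2.224, a0=10.320; τ=−ln(0.7192)/10.320=0.032 → t=0.310; u2·a0=0.9637·10.320=9.945; a1+…+a4=8.096 < 9.945 ≤ a1+…+a5=10.320 → R5 fires; D=8 C=6 R=4 B=13 E=1
Draw 5: a1=1.656, a2=2.244, a3=2.400, a4=1.744, a5=1.112, a0=9.156; τ=−ln(0.7874)/9.156=0.026 → t=0.336; u2·a0=0.2288·9.156=2.095; a1=1.656 < 2.095 ≤ a1+a2=3.900 → R2 fires; D=9 C=5 R=5 B=13 E=1
Draw 6: a1=1.863, a2=1.870, a3=2.000, a4=2.180, a5=1.251, a0=9.164; τ=−ln(0.1064)/9.164=0.244 → t=0.580 > T=0.41: stop.
At T=0.41: D=9 C=5 R=5 B=13 E=1; the largest is B.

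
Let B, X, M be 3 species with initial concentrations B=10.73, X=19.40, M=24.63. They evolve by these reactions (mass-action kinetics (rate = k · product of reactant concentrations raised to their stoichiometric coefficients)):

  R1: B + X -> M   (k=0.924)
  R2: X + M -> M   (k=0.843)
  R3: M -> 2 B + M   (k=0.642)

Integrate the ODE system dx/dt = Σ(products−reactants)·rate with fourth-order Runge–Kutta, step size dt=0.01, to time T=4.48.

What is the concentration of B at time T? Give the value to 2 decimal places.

RK4 with dt=0.01: 448 steps to T=4.48. Trajectory (selected grid times):
t=0.00: B=10.73 X=19.40 M=24.63
t=0.50: B=24.48 X=0.00 M=29.83
t=1.00: B=43.63 X=0.00 M=29.83
t=1.49: B=62.40 X=0.00 M=29.83
t=1.99: B=81.55 X=0.00 M=29.83
t=2.49: B=100.70 X=0.00 M=29.83
t=2.99: B=119.85 X=0.00 M=29.83
t=3.48: B=138.62 X=0.00 M=29.83
t=3.98: B=157.77 X=0.00 M=29.83
t=4.48: B=176.92 X=0.00 M=29.83
Read off B at T=4.48: 176.92

B at T = 176.92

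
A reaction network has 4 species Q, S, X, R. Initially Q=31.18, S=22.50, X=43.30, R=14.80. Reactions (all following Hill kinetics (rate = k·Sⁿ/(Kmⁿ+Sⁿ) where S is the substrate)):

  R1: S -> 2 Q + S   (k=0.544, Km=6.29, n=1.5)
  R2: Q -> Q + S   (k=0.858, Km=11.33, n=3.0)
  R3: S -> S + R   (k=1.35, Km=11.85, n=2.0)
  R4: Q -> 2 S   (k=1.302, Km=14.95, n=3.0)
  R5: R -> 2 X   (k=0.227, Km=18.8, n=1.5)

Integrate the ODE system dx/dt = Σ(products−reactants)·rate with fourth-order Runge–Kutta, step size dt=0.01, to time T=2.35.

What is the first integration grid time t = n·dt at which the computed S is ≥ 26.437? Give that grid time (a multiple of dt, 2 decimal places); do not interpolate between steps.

Threshold first reached at t = 1.25

RK4 with dt=0.01: 235 steps to T=2.35. Trajectory (selected grid times):
t=0.00: Q=31.18 S=22.50 X=43.30 R=14.80
t=0.26: Q=31.12 S=23.32 X=43.35 R=15.05
t=0.52: Q=31.07 S=24.14 X=43.40 R=15.31
t=0.78: Q=31.01 S=24.97 X=43.45 R=15.57
t=1.04: Q=30.96 S=25.79 X=43.50 R=15.83
t=1.24: Q=30.92 S=26.42 X=43.54 R=16.03
t=1.25: Q=30.92 S=26.45 X=43.54 R=16.04
t=1.31: Q=30.91 S=26.64 X=43.55 R=16.11
t=1.57: Q=30.86 S=27.46 X=43.61 R=16.37
t=1.83: Q=30.81 S=28.28 X=43.66 R=16.65
t=2.09: Q=30.76 S=29.10 X=43.71 R=16.92
t=2.35: Q=30.72 S=29.92 X=43.77 R=17.19
S(1.24)=26.419 < 26.437 but S(1.25)=26.451 ≥ 26.437, so the first grid time is t=1.25.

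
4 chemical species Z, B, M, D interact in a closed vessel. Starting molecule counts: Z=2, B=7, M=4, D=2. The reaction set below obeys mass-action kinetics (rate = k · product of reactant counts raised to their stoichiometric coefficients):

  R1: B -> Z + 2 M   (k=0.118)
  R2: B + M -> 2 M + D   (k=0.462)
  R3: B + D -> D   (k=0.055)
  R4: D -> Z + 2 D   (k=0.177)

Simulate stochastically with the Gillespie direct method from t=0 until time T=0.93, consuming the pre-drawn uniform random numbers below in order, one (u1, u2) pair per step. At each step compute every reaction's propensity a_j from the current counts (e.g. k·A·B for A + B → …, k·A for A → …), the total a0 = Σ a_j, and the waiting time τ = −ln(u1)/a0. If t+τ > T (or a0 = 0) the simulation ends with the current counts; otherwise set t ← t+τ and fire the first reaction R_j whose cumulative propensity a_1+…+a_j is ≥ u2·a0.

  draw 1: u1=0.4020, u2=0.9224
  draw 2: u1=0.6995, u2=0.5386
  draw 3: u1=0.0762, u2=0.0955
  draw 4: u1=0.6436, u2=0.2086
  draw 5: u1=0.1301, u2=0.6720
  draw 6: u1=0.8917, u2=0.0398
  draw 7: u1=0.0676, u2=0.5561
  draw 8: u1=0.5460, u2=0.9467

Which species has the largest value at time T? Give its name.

Dominant species at T: M

t=0.000: Z=2 B=7 M=4 D=2
Draw 1: a1=0.826, a2=12.936, a3=0.770, a4=0.354, a0=14.886; τ=−ln(0.4020)/14.886=0.061 → t=0.061; u2·a0=0.9224·14.886=13.731; a1=0.826 < 13.731 ≤ a1+a2=13.762 → R2 fires; Z=2 B=6 M=5 D=3
Draw 2: a1=0.708, a2=13.860, a3=0.990, a4=0.531, a0=16.089; τ=−ln(0.6995)/16.089=0.022 → t=0.083; u2·a0=0.5386·16.089=8.666; a1=0.708 < 8.666 ≤ a1+a2=14.568 → R2 fires; Z=2 B=5 M=6 D=4
Draw 3: a1=0.590, a2=13.860, a3=1.100, a4=0.708, a0=16.258; τ=−ln(0.0762)/16.258=0.158 → t=0.242; u2·a0=0.0955·16.258=1.553; a1=0.590 < 1.553 ≤ a1+a2=14.450 → R2 fires; Z=2 B=4 M=7 D=5
Draw 4: a1=0.472, a2=12.936, a3=1.100, a4=0.885, a0=15.393; τ=−ln(0.6436)/15.393=0.029 → t=0.270; u2·a0=0.2086·15.393=3.211; a1=0.472 < 3.211 ≤ a1+a2=13.408 → R2 fires; Z=2 B=3 M=8 D=6
Draw 5: a1=0.354, a2=11.088, a3=0.990, a4=1.062, a0=13.494; τ=−ln(0.1301)/13.494=0.151 → t=0.422; u2·a0=0.6720·13.494=9.068; a1=0.354 < 9.068 ≤ a1+a2=11.442 → R2 fires; Z=2 B=2 M=9 D=7
Draw 6: a1=0.236, a2=8.316, a3=0.770, a4=1.239, a0=10.561; τ=−ln(0.8917)/10.561=0.011 → t=0.432; u2·a0=0.0398·10.561=0.420; a1=0.236 < 0.420 ≤ a1+a2=8.552 → R2 fires; Z=2 B=1 M=10 D=8
Draw 7: a1=0.118, a2=4.620, a3=0.440, a4=1.416, a0=6.594; τ=−ln(0.0676)/6.594=0.409 → t=0.841; u2·a0=0.5561·6.594=3.667; a1=0.118 < 3.667 ≤ a1+a2=4.738 → R2 fires; Z=2 B=0 M=11 D=9
Draw 8: a1=0.000, a2=0.000, a3=0.000, a4=1.593, a0=1.593; τ=−ln(0.5460)/1.593=0.380 → t=1.221 > T=0.93: stop.
At T=0.93: Z=2 B=0 M=11 D=9; the largest is M.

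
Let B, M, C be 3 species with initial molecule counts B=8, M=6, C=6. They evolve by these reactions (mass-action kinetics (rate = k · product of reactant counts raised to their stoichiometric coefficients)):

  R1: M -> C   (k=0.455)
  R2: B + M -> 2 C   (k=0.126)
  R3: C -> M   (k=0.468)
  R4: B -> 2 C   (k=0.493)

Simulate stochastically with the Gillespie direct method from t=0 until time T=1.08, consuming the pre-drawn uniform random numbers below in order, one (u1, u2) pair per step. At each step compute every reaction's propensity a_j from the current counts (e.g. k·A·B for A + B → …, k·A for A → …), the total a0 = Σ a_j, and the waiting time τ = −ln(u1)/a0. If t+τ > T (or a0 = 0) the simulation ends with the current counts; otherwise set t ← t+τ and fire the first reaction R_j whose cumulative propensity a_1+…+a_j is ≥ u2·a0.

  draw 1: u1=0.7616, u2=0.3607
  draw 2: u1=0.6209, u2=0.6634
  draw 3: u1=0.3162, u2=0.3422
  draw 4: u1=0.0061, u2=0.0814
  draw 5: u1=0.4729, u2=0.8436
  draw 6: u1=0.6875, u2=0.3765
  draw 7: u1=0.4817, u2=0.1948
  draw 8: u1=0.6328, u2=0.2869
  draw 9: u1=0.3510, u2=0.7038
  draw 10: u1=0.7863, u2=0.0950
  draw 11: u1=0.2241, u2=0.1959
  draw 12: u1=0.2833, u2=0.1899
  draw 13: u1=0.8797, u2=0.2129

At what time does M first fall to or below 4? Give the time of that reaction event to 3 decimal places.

Threshold first reached at t = 0.516

t=0.000: B=8 M=6 C=6
Draw 1: a1=2.730, a2=6.048, a3=2.808, a4=3.944, a0=15.530; τ=−ln(0.7616)/15.530=0.018 → t=0.018; u2·a0=0.3607·15.530=5.602; a1=2.730 < 5.602 ≤ a1+a2=8.778 → R2 fires; B=7 M=5 C=8
Draw 2: a1=2.275, a2=4.410, a3=3.744, a4=3.451, a0=13.880; τ=−ln(0.6209)/13.880=0.034 → t=0.052; u2·a0=0.6634·13.880=9.208; a1+a2=6.685 < 9.208 ≤ a1+…+a3=10.429 → R3 fires; B=7 M=6 C=7
Draw 3: a1=2.730, a2=5.292, a3=3.276, a4=3.451, a0=14.749; τ=−ln(0.3162)/14.749=0.078 → t=0.130; u2·a0=0.3422·14.749=5.047; a1=2.730 < 5.047 ≤ a1+a2=8.022 → R2 fires; B=6 M=5 C=9
Draw 4: a1=2.275, a2=3.780, a3=4.212, a4=2.958, a0=13.225; τ=−ln(0.0061)/13.225=0.386 → t=0.516; u2·a0=0.0814·13.225=1.077 ≤ a1=2.275 → R1 fires; B=6 M=4 C=10
Draw 5: a1=1.820, a2=3.024, a3=4.680, a4=2.958, a0=12.482; τ=−ln(0.4729)/12.482=0.060 → t=0.576; u2·a0=0.8436·12.482=10.530; a1+…+a3=9.524 < 10.530 ≤ a1+…+a4=12.482 → R4 fires; B=5 M=4 C=12
Draw 6: a1=1.820, a2=2.520, a3=5.616, a4=2.465, a0=12.421; τ=−ln(0.6875)/12.421=0.030 → t=0.606; u2·a0=0.3765·12.421=4.677; a1+a2=4.340 < 4.677 ≤ a1+…+a3=9.956 → R3 fires; B=5 M=5 C=11
Draw 7: a1=2.275, a2=3.150, a3=5.148, a4=2.465, a0=13.038; τ=−ln(0.4817)/13.038=0.056 → t=0.662; u2·a0=0.1948·13.038=2.540; a1=2.275 < 2.540 ≤ a1+a2=5.425 → R2 fires; B=4 M=4 C=13
Draw 8: a1=1.820, a2=2.016, a3=6.084, a4=1.972, a0=11.892; τ=−ln(0.6328)/11.892=0.038 → t=0.700; u2·a0=0.2869·11.892=3.412; a1=1.820 < 3.412 ≤ a1+a2=3.836 → R2 fires; B=3 M=3 C=15
Draw 9: a1=1.365, a2=1.134, a3=7.020, a4=1.479, a0=10.998; τ=−ln(0.3510)/10.998=0.095 → t=0.795; u2·a0=0.7038·10.998=7.740; a1+a2=2.499 < 7.740 ≤ a1+…+a3=9.519 → R3 fires; B=3 M=4 C=14
Draw 10: a1=1.820, a2=1.512, a3=6.552, a4=1.479, a0=11.363; τ=−ln(0.7863)/11.363=0.021 → t=0.817; u2·a0=0.0950·11.363=1.079 ≤ a1=1.820 → R1 fires; B=3 M=3 C=15
Draw 11: a1=1.365, a2=1.134, a3=7.020, a4=1.479, a0=10.998; τ=−ln(0.2241)/10.998=0.136 → t=0.953; u2·a0=0.1959·10.998=2.155; a1=1.365 < 2.155 ≤ a1+a2=2.499 → R2 fires; B=2 M=2 C=17
Draw 12: a1=0.910, a2=0.504, a3=7.956, a4=0.986, a0=10.356; τ=−ln(0.2833)/10.356=0.122 → t=1.074; u2·a0=0.1899·10.356=1.967; a1+a2=1.414 < 1.967 ≤ a1+…+a3=9.370 → R3 fires; B=2 M=3 C=16
Draw 13: a1=1.365, a2=0.756, a3=7.488, a4=0.986, a0=10.595; τ=−ln(0.8797)/10.595=0.012 → t=1.086 > T=1.08: stop.
M first becomes ≤ 4 when it reaches 4 at the event at t=0.516.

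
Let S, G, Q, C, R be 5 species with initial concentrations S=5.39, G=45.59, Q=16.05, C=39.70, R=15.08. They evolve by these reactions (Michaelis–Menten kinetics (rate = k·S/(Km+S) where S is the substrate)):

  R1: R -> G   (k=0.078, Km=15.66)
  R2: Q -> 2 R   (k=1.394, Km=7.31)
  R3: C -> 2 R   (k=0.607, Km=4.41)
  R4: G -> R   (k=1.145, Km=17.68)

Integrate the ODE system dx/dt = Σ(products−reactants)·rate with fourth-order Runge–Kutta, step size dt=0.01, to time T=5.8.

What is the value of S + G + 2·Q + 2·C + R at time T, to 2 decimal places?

Value at T = 177.56

Check how each reaction changes W = S + G + 2·Q + 2·C + R (weight of products minus weight of reactants):
R1: R -> G: (1·1) − (1·1) = 1 − 1 = 0
R2: Q -> 2 R: (1·2) − (2·1) = 2 − 2 = 0
R3: C -> 2 R: (1·2) − (2·1) = 2 − 2 = 0
R4: G -> R: (1·1) − (1·1) = 1 − 1 = 0
Every reaction leaves W unchanged, so W is conserved and no simulation is needed: W(T) = W(0) = 5.39 + 45.59 + 2·16.05 + 2·39.70 + 15.08 = 177.56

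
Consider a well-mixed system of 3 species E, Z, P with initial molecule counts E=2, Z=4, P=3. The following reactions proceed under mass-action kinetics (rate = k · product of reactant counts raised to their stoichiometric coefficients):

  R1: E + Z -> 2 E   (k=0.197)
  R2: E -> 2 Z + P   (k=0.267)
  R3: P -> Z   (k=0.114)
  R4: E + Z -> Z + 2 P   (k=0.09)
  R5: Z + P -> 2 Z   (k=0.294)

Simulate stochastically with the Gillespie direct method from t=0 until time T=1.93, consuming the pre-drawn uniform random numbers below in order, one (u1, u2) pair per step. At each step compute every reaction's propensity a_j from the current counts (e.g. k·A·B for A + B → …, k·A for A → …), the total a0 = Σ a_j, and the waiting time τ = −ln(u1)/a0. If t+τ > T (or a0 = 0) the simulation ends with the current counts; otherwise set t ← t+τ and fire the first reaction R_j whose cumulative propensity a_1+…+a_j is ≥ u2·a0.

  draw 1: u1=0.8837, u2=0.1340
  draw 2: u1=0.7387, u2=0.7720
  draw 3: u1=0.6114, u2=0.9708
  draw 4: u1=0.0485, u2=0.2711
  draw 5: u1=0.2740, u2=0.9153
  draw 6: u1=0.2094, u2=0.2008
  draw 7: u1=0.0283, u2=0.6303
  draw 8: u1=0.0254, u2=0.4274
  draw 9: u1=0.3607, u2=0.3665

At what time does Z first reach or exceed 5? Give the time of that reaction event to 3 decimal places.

t=0.000: E=2 Z=4 P=3
Draw 1: a1=1.576, a2=0.534, a3=0.342, a4=0.720, a5=3.528, a0=6.700; τ=−ln(0.8837)/6.700=0.018 → t=0.018; u2·a0=0.1340·6.700=0.898 ≤ a1=1.576 → R1 fires; E=3 Z=3 P=3
Draw 2: a1=1.773, a2=0.801, a3=0.342, a4=0.810, a5=2.646, a0=6.372; τ=−ln(0.7387)/6.372=0.048 → t=0.066; u2·a0=0.7720·6.372=4.919; a1+…+a4=3.726 < 4.919 ≤ a1+…+a5=6.372 → R5 fires; E=3 Z=4 P=2
Draw 3: a1=2.364, a2=0.801, a3=0.228, a4=1.080, a5=2.352, a0=6.825; τ=−ln(0.6114)/6.825=0.072 → t=0.138; u2·a0=0.9708·6.825=6.626; a1+…+a4=4.473 < 6.626 ≤ a1+…+a5=6.825 → R5 fires; E=3 Z=5 P=1
Draw 4: a1=2.955, a2=0.801, a3=0.114, a4=1.350, a5=1.470, a0=6.690; τ=−ln(0.0485)/6.690=0.452 → t=0.590; u2·a0=0.2711·6.690=1.814 ≤ a1=2.955 → R1 fires; E=4 Z=4 P=1
Draw 5: a1=3.152, a2=1.068, a3=0.114, a4=1.440, a5=1.176, a0=6.950; τ=−ln(0.2740)/6.950=0.186 → t=0.777; u2·a0=0.9153·6.950=6.361; a1+…+a4=5.774 < 6.361 ≤ a1+…+a5=6.950 → R5 fires; E=4 Z=5 P=0
Draw 6: a1=3.940, a2=1.068, a3=0.000, a4=1.800, a5=0.000, a0=6.808; τ=−ln(0.2094)/6.808=0.230 → t=1.006; u2·a0=0.2008·6.808=1.367 ≤ a1=3.940 → R1 fires; E=5 Z=4 P=0
Draw 7: a1=3.940, a2=1.335, a3=0.000, a4=1.800, a5=0.000, a0=7.075; τ=−ln(0.0283)/7.075=0.504 → t=1.510; u2·a0=0.6303·7.075=4.459; a1=3.940 < 4.459 ≤ a1+a2=5.275 → R2 fires; E=4 Z=6 P=1
Draw 8: a1=4.728, a2=1.068, a3=0.114, a4=2.160, a5=1.764, a0=9.834; τ=−ln(0.0254)/9.834=0.374 → t=1.884; u2·a0=0.4274·9.834=4.203 ≤ a1=4.728 → R1 fires; E=5 Z=5 P=1
Draw 9: a1=4.925, a2=1.335, a3=0.114, a4=2.250, a5=1.470, a0=10.094; τ=−ln(0.3607)/10.094=0.101 → t=1.985 > T=1.93: stop.
Z first becomes ≥ 5 when it reaches 5 at the event at t=0.138.

Threshold first reached at t = 0.138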